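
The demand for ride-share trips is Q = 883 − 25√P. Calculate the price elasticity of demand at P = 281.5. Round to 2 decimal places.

-0.45

At P = 281.5, Q = 463.551.
dQ/dP = −25/(2√P) = −25/(2·16.778).
Point elasticity E = (dQ/dP)·(P/Q) = -0.745 × 281.5/463.551 ≈ -0.45.
|E| < 1, so demand is inelastic at this price.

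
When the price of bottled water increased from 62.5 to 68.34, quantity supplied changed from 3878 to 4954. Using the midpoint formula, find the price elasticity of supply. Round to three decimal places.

%Δq = (4954 − 3878)/[(3878 + 4954)/2] = 1076/4416 ≈ 0.2437.
%Δp = (68.34 − 62.5)/[(62.5 + 68.34)/2] = 5.84/65.42 ≈ 0.0893.
Arc elasticity E = %Δq/%Δp ≈ 0.2437/0.0893 ≈ 2.729.
|E| > 1: supply is elastic over this range.

2.729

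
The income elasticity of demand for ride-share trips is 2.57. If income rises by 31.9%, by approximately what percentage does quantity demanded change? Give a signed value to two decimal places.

81.98

%ΔQ ≈ E × %ΔI = (2.57) × (31.9%) ≈ 81.98%.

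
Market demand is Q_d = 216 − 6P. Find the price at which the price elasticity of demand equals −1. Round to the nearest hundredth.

For linear demand Q_d = a − bP, E = −bP/(a − bP). |E| = 1 ⇒ bP = a − bP ⇒ P = a/(2b).
P = 216/(2·6) = 18.00.

18.00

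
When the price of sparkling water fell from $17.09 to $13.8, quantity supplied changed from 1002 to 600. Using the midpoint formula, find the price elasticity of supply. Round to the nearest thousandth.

2.356

%Δq = (600 − 1002)/[(1002 + 600)/2] = -402/801 ≈ -0.5019.
%Δp = (13.8 − 17.09)/[(17.09 + 13.8)/2] = -3.29/15.445 ≈ -0.2130.
Arc elasticity E = %Δq/%Δp ≈ -0.5019/-0.2130 ≈ 2.356.
|E| > 1: supply is elastic over this range.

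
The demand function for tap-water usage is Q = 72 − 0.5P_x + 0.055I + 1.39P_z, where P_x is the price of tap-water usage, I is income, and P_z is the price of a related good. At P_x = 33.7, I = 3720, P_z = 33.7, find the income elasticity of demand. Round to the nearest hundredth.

0.67

At the given point, Q = 72 − 0.5(33.7) + 0.055(3720) + 1.39(33.7) = 72 − 16.85 + 204.6 + 46.843 = 306.593.
∂Q/∂I = +0.055, so E_I = 0.055·(3720/306.593) ≈ 0.67.
E_I ∈ (0,1): normal good (necessity).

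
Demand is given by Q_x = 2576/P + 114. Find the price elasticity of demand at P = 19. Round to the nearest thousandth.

At P = 19, Q_x = 249.5789.
dQ_x/dP = −2576/P² = −7.1357.
Point elasticity E = (dQ_x/dP)·(P/Q_x) = -7.1357 × 19/249.5789 ≈ -0.543.
|E| < 1, so demand is inelastic at this price.

-0.543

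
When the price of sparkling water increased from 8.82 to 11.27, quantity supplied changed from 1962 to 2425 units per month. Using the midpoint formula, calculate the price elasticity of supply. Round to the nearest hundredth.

0.87

%ΔQ = (2425 − 1962)/[(1962 + 2425)/2] = 463/2193.5 ≈ 0.2111.
%ΔP = (11.27 − 8.82)/[(8.82 + 11.27)/2] = 2.45/10.045 ≈ 0.2439.
Arc elasticity E = %ΔQ/%ΔP ≈ 0.2111/0.2439 ≈ 0.87.
|E| < 1: supply is inelastic over this range.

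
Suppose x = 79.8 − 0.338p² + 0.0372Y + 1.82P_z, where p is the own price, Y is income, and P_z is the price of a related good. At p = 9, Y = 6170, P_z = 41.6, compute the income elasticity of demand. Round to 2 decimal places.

First evaluate x: 79.8 − 0.338(9)² + 0.0372(6170) + 1.82(41.6) = 79.8 − 27.378 + 229.524 + 75.712 = 357.658.
∂x/∂Y = +0.0372, so E_I = 0.0372·(6170/357.658) ≈ 0.64.
E_I ∈ (0,1): normal good (necessity).

0.64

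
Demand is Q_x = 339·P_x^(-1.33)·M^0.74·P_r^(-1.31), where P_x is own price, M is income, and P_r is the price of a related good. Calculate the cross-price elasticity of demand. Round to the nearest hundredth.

For a Cobb–Douglas (constant-elasticity) form Q_x = A·P_r^α·…, the elasticity with respect to P_r equals the exponent α at every point.
Here the exponent on P_r is -1.31, so the cross-price elasticity of demand is -1.31.

-1.31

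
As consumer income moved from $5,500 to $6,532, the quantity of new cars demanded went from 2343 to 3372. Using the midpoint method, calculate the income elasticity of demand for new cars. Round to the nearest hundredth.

%ΔQ = (3372 − 2343)/[(2343+3372)/2] = 1029/2857.5 ≈ 0.3601.
%ΔM = (6,532 − 5,500)/[(5,500+6,532)/2] = 1032/6016 ≈ 0.1715.
E_I = %ΔQ/%ΔM ≈ 2.10.
E_I > 1: normal good (luxury).

2.10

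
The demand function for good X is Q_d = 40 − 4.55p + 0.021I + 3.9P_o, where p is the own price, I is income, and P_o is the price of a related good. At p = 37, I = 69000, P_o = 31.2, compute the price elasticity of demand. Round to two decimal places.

-0.12

Substituting, Q_d = 40 − 4.55(37) + 0.021(69000) + 3.9(31.2) = 40 − 168.35 + 1449 + 121.68 = 1442.33.
∂Q_d/∂p = −4.55, so E_p = (−4.55)·(37/1442.33) ≈ -0.12.
|E_p| < 1: demand is inelastic.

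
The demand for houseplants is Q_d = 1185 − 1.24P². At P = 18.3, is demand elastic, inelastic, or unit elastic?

elastic

At P = 18.3, Q_d = 769.7364.
dQ_d/dP = −2·1.24·P = −45.384.
Point elasticity E = (dQ_d/dP)·(P/Q_d) = -45.384 × 18.3/769.7364 ≈ -1.079.
|E| ≈ 1.079 > 1, so demand is elastic.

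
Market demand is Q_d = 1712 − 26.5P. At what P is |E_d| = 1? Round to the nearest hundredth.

For linear demand Q_d = a − bP, E = −bP/(a − bP). |E| = 1 ⇒ bP = a − bP ⇒ P = a/(2b).
P = 1712/(2·26.5) ≈ 32.30.

32.30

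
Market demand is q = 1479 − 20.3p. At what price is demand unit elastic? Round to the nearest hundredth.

36.43

For linear demand q = a − bp, E = −bp/(a − bp). |E| = 1 ⇒ bp = a − bp ⇒ p = a/(2b).
p = 1479/(2·20.3) ≈ 36.43.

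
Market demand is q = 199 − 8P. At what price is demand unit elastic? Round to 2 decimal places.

For linear demand q = a − bP, E = −bP/(a − bP). |E| = 1 ⇒ bP = a − bP ⇒ P = a/(2b).
P = 199/(2·8) ≈ 12.44.

12.44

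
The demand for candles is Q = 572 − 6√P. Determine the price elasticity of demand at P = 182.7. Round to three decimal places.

At P = 182.7, Q = 490.9001.
dQ/dP = −6/(2√P) = −6/(2·13.5167).
Point elasticity E = (dQ/dP)·(P/Q) = -0.2219 × 182.7/490.9001 ≈ -0.083.
|E| < 1, so demand is inelastic at this price.

-0.083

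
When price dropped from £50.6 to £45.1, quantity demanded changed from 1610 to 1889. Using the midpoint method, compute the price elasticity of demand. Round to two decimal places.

-1.39

%ΔQ = (1889 − 1610)/[(1610 + 1889)/2] = 279/1749.5 ≈ 0.1595.
%Δp = (45.1 − 50.6)/[(50.6 + 45.1)/2] = -5.5/47.85 ≈ -0.1149.
Arc elasticity E = %ΔQ/%Δp ≈ 0.1595/-0.1149 ≈ -1.39.
|E| > 1: demand is elastic over this range.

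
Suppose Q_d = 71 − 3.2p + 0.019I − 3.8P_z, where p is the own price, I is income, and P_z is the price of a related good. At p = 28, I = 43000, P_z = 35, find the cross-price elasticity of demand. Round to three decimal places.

At the given point, Q_d = 71 − 3.2(28) + 0.019(43000) − 3.8(35) = 71 − 89.6 + 817 − 133 = 665.4.
∂Q_d/∂P_z = −3.8, so E_xy = -3.8·(35/665.4) ≈ -0.200.
E_xy < 0: the goods are complements.

-0.200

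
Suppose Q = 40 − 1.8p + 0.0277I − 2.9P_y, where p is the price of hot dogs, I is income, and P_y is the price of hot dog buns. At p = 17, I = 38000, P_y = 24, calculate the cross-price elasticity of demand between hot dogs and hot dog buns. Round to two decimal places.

-0.07

Substituting, Q = 40 − 1.8(17) + 0.0277(38000) − 2.9(24) = 40 − 30.6 + 1052.6 − 69.6 = 992.4.
∂Q/∂P_y = −2.9, so E_xy = -2.9·(24/992.4) ≈ -0.07.
E_xy < 0: the goods are complements.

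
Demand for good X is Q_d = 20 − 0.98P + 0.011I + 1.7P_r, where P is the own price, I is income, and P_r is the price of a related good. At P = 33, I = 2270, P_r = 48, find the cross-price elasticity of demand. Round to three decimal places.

At the given point, Q_d = 20 − 0.98(33) + 0.011(2270) + 1.7(48) = 20 − 32.34 + 24.97 + 81.6 = 94.23.
∂Q_d/∂P_r = +1.7, so E_xy = 1.7·(48/94.23) ≈ 0.866.
E_xy > 0: the goods are substitutes.

0.866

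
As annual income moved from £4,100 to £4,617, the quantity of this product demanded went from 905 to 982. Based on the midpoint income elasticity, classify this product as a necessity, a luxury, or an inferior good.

%ΔQ = (982 − 905)/[(905+982)/2] = 77/943.5 ≈ 0.0816.
%ΔY = (4,617 − 4,100)/[(4,100+4,617)/2] = 517/4358.5 ≈ 0.1186.
E_I = %ΔQ/%ΔY ≈ 0.688.
E_I ∈ (0,1): normal good (necessity).

necessity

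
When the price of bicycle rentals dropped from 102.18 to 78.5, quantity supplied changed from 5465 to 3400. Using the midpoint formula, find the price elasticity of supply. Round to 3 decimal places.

1.777

%ΔQ = (3400 − 5465)/[(5465 + 3400)/2] = -2065/4432.5 ≈ -0.4659.
%ΔP = (78.5 − 102.18)/[(102.18 + 78.5)/2] = -23.68/90.34 ≈ -0.2621.
Arc elasticity E = %ΔQ/%ΔP ≈ -0.4659/-0.2621 ≈ 1.777.
|E| > 1: supply is elastic over this range.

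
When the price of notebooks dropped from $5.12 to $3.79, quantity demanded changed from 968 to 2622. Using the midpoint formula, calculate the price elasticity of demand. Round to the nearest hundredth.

-3.09

%ΔQ = (2622 − 968)/[(968 + 2622)/2] = 1654/1795 ≈ 0.9214.
%ΔP = (3.79 − 5.12)/[(5.12 + 3.79)/2] = -1.33/4.455 ≈ -0.2985.
Arc elasticity E = %ΔQ/%ΔP ≈ 0.9214/-0.2985 ≈ -3.09.
|E| > 1: demand is elastic over this range.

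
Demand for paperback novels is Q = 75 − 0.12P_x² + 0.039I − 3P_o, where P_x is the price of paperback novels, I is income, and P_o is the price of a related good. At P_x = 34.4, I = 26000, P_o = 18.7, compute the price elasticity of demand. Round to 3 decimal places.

-0.319

First evaluate Q: 75 − 0.12(34.4)² + 0.039(26000) − 3(18.7) = 75 − 142.0032 + 1014 − 56.1 = 890.8968.
∂Q/∂P_x = −2·0.12·P_x = -8.256, so E_p = -8.256·(34.4/890.8968) ≈ -0.319.
|E_p| < 1: demand is inelastic.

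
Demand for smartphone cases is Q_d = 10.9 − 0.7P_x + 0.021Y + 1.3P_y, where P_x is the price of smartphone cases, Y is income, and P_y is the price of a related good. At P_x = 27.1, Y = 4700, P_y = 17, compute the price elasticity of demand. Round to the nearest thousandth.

First evaluate Q_d: 10.9 − 0.7(27.1) + 0.021(4700) + 1.3(17) = 10.9 − 18.97 + 98.7 + 22.1 = 112.73.
∂Q_d/∂P_x = −0.7, so E_p = (−0.7)·(27.1/112.73) ≈ -0.168.
|E_p| < 1: demand is inelastic.

-0.168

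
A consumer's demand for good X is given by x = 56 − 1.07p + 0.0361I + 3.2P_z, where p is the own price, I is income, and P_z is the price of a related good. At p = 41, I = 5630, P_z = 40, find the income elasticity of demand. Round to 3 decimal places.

At the given point, x = 56 − 1.07(41) + 0.0361(5630) + 3.2(40) = 56 − 43.87 + 203.243 + 128 = 343.373.
∂x/∂I = +0.0361, so E_I = 0.0361·(5630/343.373) ≈ 0.592.
E_I ∈ (0,1): normal good (necessity).

0.592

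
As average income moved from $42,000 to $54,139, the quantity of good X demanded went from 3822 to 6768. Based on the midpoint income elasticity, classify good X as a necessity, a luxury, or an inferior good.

%ΔQ = (6768 − 3822)/[(3822+6768)/2] = 2946/5295 ≈ 0.5564.
%ΔY = (54,139 − 42,000)/[(42,000+54,139)/2] = 12139/48069.5 ≈ 0.2525.
E_I = %ΔQ/%ΔY ≈ 2.203.
E_I > 1: normal good (luxury).

luxury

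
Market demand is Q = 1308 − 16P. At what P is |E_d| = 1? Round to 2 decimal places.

For linear demand Q = a − bP, E = −bP/(a − bP). |E| = 1 ⇒ bP = a − bP ⇒ P = a/(2b).
P = 1308/(2·16) ≈ 40.88.

40.88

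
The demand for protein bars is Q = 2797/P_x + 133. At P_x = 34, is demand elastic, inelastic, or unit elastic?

At P_x = 34, Q = 215.2647.
dQ/dP_x = −2797/P_x² = −2.4196.
Point elasticity E = (dQ/dP_x)·(P_x/Q) = -2.4196 × 34/215.2647 ≈ -0.382.
|E| ≈ 0.382 < 1, so demand is inelastic.

inelastic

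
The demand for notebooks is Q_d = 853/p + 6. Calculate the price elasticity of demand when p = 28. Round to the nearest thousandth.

At p = 28, Q_d = 36.4643.
dQ_d/dp = −853/p² = −1.088.
Point elasticity E = (dQ_d/dp)·(p/Q_d) = -1.088 × 28/36.4643 ≈ -0.835.
|E| < 1, so demand is inelastic at this price.

-0.835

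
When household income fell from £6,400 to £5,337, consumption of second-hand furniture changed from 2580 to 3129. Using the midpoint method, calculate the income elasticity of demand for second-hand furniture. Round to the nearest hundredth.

-1.06

%ΔQ = (3129 − 2580)/[(2580+3129)/2] = 549/2854.5 ≈ 0.1923.
%ΔI = (5,337 − 6,400)/[(6,400+5,337)/2] = -1063/5868.5 ≈ -0.1811.
E_I = %ΔQ/%ΔI ≈ -1.06.
E_I < 0: inferior good.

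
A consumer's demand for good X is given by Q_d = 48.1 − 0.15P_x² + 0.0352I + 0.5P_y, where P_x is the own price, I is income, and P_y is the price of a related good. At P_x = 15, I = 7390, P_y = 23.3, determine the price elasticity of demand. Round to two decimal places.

Evaluating quantity at (P_x, I, P_y) gives Q_d = 48.1 − 0.15(15)² + 0.0352(7390) + 0.5(23.3) = 48.1 − 33.75 + 260.128 + 11.65 = 286.128.
∂Q_d/∂P_x = −2·0.15·P_x = -4.5, so E_p = -4.5·(15/286.128) ≈ -0.24.
|E_p| < 1: demand is inelastic.

-0.24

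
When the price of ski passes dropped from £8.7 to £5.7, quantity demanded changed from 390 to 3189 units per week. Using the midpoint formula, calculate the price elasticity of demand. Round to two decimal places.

-3.75

%Δq = (3189 − 390)/[(390 + 3189)/2] = 2799/1789.5 ≈ 1.5641.
%Δp = (5.7 − 8.7)/[(8.7 + 5.7)/2] = -3/7.2 ≈ -0.4167.
Arc elasticity E = %Δq/%Δp ≈ 1.5641/-0.4167 ≈ -3.75.
|E| > 1: demand is elastic over this range.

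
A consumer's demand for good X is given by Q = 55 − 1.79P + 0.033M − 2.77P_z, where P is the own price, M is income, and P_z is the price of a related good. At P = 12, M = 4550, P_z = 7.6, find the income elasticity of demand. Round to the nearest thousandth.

Substituting, Q = 55 − 1.79(12) + 0.033(4550) − 2.77(7.6) = 55 − 21.48 + 150.15 − 21.052 = 162.618.
∂Q/∂M = +0.033, so E_I = 0.033·(4550/162.618) ≈ 0.923.
E_I ∈ (0,1): normal good (necessity).

0.923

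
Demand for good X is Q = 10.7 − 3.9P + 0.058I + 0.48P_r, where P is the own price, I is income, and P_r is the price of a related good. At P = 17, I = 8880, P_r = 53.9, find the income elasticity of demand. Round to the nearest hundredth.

1.06

At the given point, Q = 10.7 − 3.9(17) + 0.058(8880) + 0.48(53.9) = 10.7 − 66.3 + 515.04 + 25.872 = 485.312.
∂Q/∂I = +0.058, so E_I = 0.058·(8880/485.312) ≈ 1.06.
E_I > 1: normal good (luxury).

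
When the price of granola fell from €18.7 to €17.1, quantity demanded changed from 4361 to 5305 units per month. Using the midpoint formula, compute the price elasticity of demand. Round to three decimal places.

%Δq = (5305 − 4361)/[(4361 + 5305)/2] = 944/4833 ≈ 0.1953.
%Δp = (17.1 − 18.7)/[(18.7 + 17.1)/2] = -1.6/17.9 ≈ -0.0894.
Arc elasticity E = %Δq/%Δp ≈ 0.1953/-0.0894 ≈ -2.185.
|E| > 1: demand is elastic over this range.

-2.185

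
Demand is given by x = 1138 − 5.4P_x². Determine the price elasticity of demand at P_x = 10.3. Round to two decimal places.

-2.03

At P_x = 10.3, x = 565.114.
dx/dP_x = −2·5.4·P_x = −111.24.
Point elasticity E = (dx/dP_x)·(P_x/x) = -111.24 × 10.3/565.114 ≈ -2.03.
|E| > 1, so demand is elastic at this price.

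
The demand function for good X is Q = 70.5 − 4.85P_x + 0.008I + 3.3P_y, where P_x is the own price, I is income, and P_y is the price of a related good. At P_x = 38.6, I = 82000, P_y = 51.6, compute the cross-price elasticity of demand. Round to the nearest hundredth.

0.24

Evaluating quantity at (P_x, I, P_y) gives Q = 70.5 − 4.85(38.6) + 0.008(82000) + 3.3(51.6) = 70.5 − 187.21 + 656 + 170.28 = 709.57.
∂Q/∂P_y = +3.3, so E_xy = 3.3·(51.6/709.57) ≈ 0.24.
E_xy > 0: the goods are substitutes.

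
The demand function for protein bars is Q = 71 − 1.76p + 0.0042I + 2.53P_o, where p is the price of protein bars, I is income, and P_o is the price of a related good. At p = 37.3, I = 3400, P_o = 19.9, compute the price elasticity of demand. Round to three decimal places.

-0.938

Substituting, Q = 71 − 1.76(37.3) + 0.0042(3400) + 2.53(19.9) = 71 − 65.648 + 14.28 + 50.347 = 69.979.
∂Q/∂p = −1.76, so E_p = (−1.76)·(37.3/69.979) ≈ -0.938.
|E_p| < 1: demand is inelastic.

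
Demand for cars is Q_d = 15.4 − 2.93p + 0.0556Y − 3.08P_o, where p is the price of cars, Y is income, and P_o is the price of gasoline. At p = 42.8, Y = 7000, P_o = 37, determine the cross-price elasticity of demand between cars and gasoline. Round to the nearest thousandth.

Q_d = 15.4 − 2.93(42.8) + 0.0556(7000) − 3.08(37) = 15.4 − 125.404 + 389.2 − 113.96 = 165.236.
∂Q_d/∂P_o = −3.08, so E_xy = -3.08·(37/165.236) ≈ -0.690.
E_xy < 0: the goods are complements.

-0.690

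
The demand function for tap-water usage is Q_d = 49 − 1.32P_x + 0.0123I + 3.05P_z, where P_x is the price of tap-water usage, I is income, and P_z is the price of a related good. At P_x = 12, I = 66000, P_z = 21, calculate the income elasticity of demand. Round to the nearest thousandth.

0.893

Substituting, Q_d = 49 − 1.32(12) + 0.0123(66000) + 3.05(21) = 49 − 15.84 + 811.8 + 64.05 = 909.01.
∂Q_d/∂I = +0.0123, so E_I = 0.0123·(66000/909.01) ≈ 0.893.
E_I ∈ (0,1): normal good (necessity).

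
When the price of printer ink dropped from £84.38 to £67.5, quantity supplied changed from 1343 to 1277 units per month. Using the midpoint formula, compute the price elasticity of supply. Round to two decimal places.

0.23

%Δq = (1277 − 1343)/[(1343 + 1277)/2] = -66/1310 ≈ -0.0504.
%Δp = (67.5 − 84.38)/[(84.38 + 67.5)/2] = -16.88/75.94 ≈ -0.2223.
Arc elasticity E = %Δq/%Δp ≈ -0.0504/-0.2223 ≈ 0.23.
|E| < 1: supply is inelastic over this range.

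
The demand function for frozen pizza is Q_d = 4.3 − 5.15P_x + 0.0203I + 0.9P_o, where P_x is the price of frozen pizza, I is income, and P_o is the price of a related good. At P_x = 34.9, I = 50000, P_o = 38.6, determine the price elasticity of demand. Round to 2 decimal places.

Evaluating quantity at (P_x, I, P_o) gives Q_d = 4.3 − 5.15(34.9) + 0.0203(50000) + 0.9(38.6) = 4.3 − 179.735 + 1015 + 34.74 = 874.305.
∂Q_d/∂P_x = −5.15, so E_p = (−5.15)·(34.9/874.305) ≈ -0.21.
|E_p| < 1: demand is inelastic.

-0.21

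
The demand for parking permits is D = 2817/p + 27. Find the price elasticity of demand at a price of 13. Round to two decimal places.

-0.89

At p = 13, D = 243.6923.
dD/dp = −2817/p² = −16.6686.
Point elasticity E = (dD/dp)·(p/D) = -16.6686 × 13/243.6923 ≈ -0.89.
|E| < 1, so demand is inelastic at this price.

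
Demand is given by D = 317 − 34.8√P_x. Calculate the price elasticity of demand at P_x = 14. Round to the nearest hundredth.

At P_x = 14, D = 186.7903.
dD/dP_x = −34.8/(2√P_x) = −34.8/(2·3.7417).
Point elasticity E = (dD/dP_x)·(P_x/D) = -4.6503 × 14/186.7903 ≈ -0.35.
|E| < 1, so demand is inelastic at this price.

-0.35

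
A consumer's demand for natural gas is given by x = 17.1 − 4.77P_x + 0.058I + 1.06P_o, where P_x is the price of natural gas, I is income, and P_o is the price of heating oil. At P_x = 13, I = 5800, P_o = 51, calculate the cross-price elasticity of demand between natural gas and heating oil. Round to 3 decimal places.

0.156

x = 17.1 − 4.77(13) + 0.058(5800) + 1.06(51) = 17.1 − 62.01 + 336.4 + 54.06 = 345.55.
∂x/∂P_o = +1.06, so E_xy = 1.06·(51/345.55) ≈ 0.156.
E_xy > 0: the goods are substitutes.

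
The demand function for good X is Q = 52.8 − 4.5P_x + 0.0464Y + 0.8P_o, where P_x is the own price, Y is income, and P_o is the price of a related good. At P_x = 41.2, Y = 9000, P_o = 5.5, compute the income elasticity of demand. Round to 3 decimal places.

Q = 52.8 − 4.5(41.2) + 0.0464(9000) + 0.8(5.5) = 52.8 − 185.4 + 417.6 + 4.4 = 289.4.
∂Q/∂Y = +0.0464, so E_I = 0.0464·(9000/289.4) ≈ 1.443.
E_I > 1: normal good (luxury).

1.443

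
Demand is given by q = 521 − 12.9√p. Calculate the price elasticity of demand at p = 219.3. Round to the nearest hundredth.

At p = 219.3, q = 329.9667.
dq/dp = −12.9/(2√p) = −12.9/(2·14.8088).
Point elasticity E = (dq/dp)·(p/q) = -0.4356 × 219.3/329.9667 ≈ -0.29.
|E| < 1, so demand is inelastic at this price.

-0.29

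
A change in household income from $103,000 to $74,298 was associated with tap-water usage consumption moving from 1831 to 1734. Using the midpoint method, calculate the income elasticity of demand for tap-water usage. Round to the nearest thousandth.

0.168

%ΔQ = (1734 − 1831)/[(1831+1734)/2] = -97/1782.5 ≈ -0.0544.
%ΔI = (74,298 − 103,000)/[(103,000+74,298)/2] = -28702/88649 ≈ -0.3238.
E_I = %ΔQ/%ΔI ≈ 0.168.
E_I ∈ (0,1): normal good (necessity).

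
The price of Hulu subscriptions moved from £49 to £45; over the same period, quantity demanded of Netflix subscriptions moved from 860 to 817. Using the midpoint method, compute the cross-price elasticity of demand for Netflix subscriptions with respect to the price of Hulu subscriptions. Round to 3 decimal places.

0.603

%ΔQ_x = (817 − 860)/[(860+817)/2] = -43/838.5 ≈ -0.0513.
%ΔP_y = (45 − 49)/[(49+45)/2] ≈ -0.0851.
E_xy = -0.0513/-0.0851 ≈ 0.603.
E_xy > 0, so Netflix subscriptions and Hulu subscriptions are substitutes.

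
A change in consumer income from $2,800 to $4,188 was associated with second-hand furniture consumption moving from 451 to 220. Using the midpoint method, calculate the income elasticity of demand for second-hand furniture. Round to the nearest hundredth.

-1.73

%ΔQ = (220 − 451)/[(451+220)/2] = -231/335.5 ≈ -0.6885.
%ΔM = (4,188 − 2,800)/[(2,800+4,188)/2] = 1388/3494 ≈ 0.3973.
E_I = %ΔQ/%ΔM ≈ -1.73.
E_I < 0: inferior good.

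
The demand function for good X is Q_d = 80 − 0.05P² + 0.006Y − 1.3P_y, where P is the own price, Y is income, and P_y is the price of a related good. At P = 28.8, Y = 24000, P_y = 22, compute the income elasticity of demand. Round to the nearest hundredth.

0.94

Evaluating quantity at (P, Y, P_y) gives Q_d = 80 − 0.05(28.8)² + 0.006(24000) − 1.3(22) = 80 − 41.472 + 144 − 28.6 = 153.928.
∂Q_d/∂Y = +0.006, so E_I = 0.006·(24000/153.928) ≈ 0.94.
E_I ∈ (0,1): normal good (necessity).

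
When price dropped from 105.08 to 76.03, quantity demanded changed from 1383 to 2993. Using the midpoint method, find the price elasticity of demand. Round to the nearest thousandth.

-2.294

%Δq = (2993 − 1383)/[(1383 + 2993)/2] = 1610/2188 ≈ 0.7358.
%Δp = (76.03 − 105.08)/[(105.08 + 76.03)/2] = -29.05/90.555 ≈ -0.3208.
Arc elasticity E = %Δq/%Δp ≈ 0.7358/-0.3208 ≈ -2.294.
|E| > 1: demand is elastic over this range.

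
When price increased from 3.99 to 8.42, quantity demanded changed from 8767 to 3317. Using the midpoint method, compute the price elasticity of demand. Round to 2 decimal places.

-1.26

%ΔQ = (3317 − 8767)/[(8767 + 3317)/2] = -5450/6042 ≈ -0.9020.
%Δp = (8.42 − 3.99)/[(3.99 + 8.42)/2] = 4.43/6.205 ≈ 0.7139.
Arc elasticity E = %ΔQ/%Δp ≈ -0.9020/0.7139 ≈ -1.26.
|E| > 1: demand is elastic over this range.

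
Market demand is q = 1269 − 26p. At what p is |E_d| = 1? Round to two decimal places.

For linear demand q = a − bp, E = −bp/(a − bp). |E| = 1 ⇒ bp = a − bp ⇒ p = a/(2b).
p = 1269/(2·26) ≈ 24.40.

24.40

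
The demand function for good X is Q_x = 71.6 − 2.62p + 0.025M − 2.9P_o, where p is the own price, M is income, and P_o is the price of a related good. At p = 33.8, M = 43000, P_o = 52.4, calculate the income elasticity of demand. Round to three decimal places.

1.186

Q_x = 71.6 − 2.62(33.8) + 0.025(43000) − 2.9(52.4) = 71.6 − 88.556 + 1075 − 151.96 = 906.084.
∂Q_x/∂M = +0.025, so E_I = 0.025·(43000/906.084) ≈ 1.186.
E_I > 1: normal good (luxury).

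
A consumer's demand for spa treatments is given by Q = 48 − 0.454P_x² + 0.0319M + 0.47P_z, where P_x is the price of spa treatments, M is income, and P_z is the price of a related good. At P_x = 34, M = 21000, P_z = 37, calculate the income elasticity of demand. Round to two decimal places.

3.18

At the given point, Q = 48 − 0.454(34)² + 0.0319(21000) + 0.47(37) = 48 − 524.824 + 669.9 + 17.39 = 210.466.
∂Q/∂M = +0.0319, so E_I = 0.0319·(21000/210.466) ≈ 3.18.
E_I > 1: normal good (luxury).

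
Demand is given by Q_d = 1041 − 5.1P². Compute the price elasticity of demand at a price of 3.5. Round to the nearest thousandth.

-0.128

At P = 3.5, Q_d = 978.525.
dQ_d/dP = −2·5.1·P = −35.7.
Point elasticity E = (dQ_d/dP)·(P/Q_d) = -35.7 × 3.5/978.525 ≈ -0.128.
|E| < 1, so demand is inelastic at this price.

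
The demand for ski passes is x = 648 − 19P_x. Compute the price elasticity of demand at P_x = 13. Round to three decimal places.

-0.616

At P_x = 13, x = 401.
dx/dP_x = −19.
Point elasticity E = (dx/dP_x)·(P_x/x) = -19 × 13/401 ≈ -0.616.
|E| < 1, so demand is inelastic at this price.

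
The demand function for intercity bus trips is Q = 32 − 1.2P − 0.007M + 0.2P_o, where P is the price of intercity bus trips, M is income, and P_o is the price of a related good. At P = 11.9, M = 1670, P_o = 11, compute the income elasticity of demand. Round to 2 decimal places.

Evaluating quantity at (P, M, P_o) gives Q = 32 − 1.2(11.9) − 0.007(1670) + 0.2(11) = 32 − 14.28 − 11.69 + 2.2 = 8.23.
∂Q/∂M = −0.007, so E_I = -0.007·(1670/8.23) ≈ -1.42.
E_I < 0: inferior good.

-1.42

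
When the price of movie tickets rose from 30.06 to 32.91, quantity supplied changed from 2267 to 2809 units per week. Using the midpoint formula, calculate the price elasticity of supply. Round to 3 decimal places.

2.359

%ΔQ = (2809 − 2267)/[(2267 + 2809)/2] = 542/2538 ≈ 0.2136.
%ΔP = (32.91 − 30.06)/[(30.06 + 32.91)/2] = 2.85/31.485 ≈ 0.0905.
Arc elasticity E = %ΔQ/%ΔP ≈ 0.2136/0.0905 ≈ 2.359.
|E| > 1: supply is elastic over this range.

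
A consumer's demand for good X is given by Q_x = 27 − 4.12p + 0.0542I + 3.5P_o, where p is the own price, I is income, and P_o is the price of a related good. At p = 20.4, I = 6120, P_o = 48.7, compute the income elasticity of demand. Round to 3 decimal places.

0.745

Substituting, Q_x = 27 − 4.12(20.4) + 0.0542(6120) + 3.5(48.7) = 27 − 84.048 + 331.704 + 170.45 = 445.106.
∂Q_x/∂I = +0.0542, so E_I = 0.0542·(6120/445.106) ≈ 0.745.
E_I ∈ (0,1): normal good (necessity).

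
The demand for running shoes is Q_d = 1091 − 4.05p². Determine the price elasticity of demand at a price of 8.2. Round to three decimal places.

-0.665

At p = 8.2, Q_d = 818.678.
dQ_d/dp = −2·4.05·p = −66.42.
Point elasticity E = (dQ_d/dp)·(p/Q_d) = -66.42 × 8.2/818.678 ≈ -0.665.
|E| < 1, so demand is inelastic at this price.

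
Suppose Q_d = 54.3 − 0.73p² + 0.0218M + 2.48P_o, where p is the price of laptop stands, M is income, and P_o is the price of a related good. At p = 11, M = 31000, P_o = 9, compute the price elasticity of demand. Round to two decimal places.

-0.27

First evaluate Q_d: 54.3 − 0.73(11)² + 0.0218(31000) + 2.48(9) = 54.3 − 88.33 + 675.8 + 22.32 = 664.09.
∂Q_d/∂p = −2·0.73·p = -16.06, so E_p = -16.06·(11/664.09) ≈ -0.27.
|E_p| < 1: demand is inelastic.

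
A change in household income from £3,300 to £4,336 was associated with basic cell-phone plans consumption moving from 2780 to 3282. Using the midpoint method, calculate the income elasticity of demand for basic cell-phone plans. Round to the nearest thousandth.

0.610

%ΔQ = (3282 − 2780)/[(2780+3282)/2] = 502/3031 ≈ 0.1656.
%ΔI = (4,336 − 3,300)/[(3,300+4,336)/2] = 1036/3818 ≈ 0.2713.
E_I = %ΔQ/%ΔI ≈ 0.610.
E_I ∈ (0,1): normal good (necessity).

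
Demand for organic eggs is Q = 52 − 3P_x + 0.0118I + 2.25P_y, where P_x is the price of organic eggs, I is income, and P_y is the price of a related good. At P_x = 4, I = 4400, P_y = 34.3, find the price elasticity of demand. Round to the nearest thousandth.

-0.071

Evaluating quantity at (P_x, I, P_y) gives Q = 52 − 3(4) + 0.0118(4400) + 2.25(34.3) = 52 − 12 + 51.92 + 77.175 = 169.095.
∂Q/∂P_x = −3, so E_p = (−3)·(4/169.095) ≈ -0.071.
|E_p| < 1: demand is inelastic.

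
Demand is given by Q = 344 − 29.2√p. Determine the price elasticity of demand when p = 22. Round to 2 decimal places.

At p = 22, Q = 207.0399.
dQ/dp = −29.2/(2√p) = −29.2/(2·4.6904).
Point elasticity E = (dQ/dp)·(p/Q) = -3.1127 × 22/207.0399 ≈ -0.33.
|E| < 1, so demand is inelastic at this price.

-0.33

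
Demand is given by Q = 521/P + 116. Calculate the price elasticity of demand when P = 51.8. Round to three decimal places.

-0.080

At P = 51.8, Q = 126.0579.
dQ/dP = −521/P² = −0.1942.
Point elasticity E = (dQ/dP)·(P/Q) = -0.1942 × 51.8/126.0579 ≈ -0.080.
|E| < 1, so demand is inelastic at this price.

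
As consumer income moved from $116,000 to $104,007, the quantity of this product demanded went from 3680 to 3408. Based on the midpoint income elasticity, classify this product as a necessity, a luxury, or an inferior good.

necessity

%ΔQ = (3408 − 3680)/[(3680+3408)/2] = -272/3544 ≈ -0.0767.
%ΔI = (104,007 − 116,000)/[(116,000+104,007)/2] = -11993/110003.5 ≈ -0.1090.
E_I = %ΔQ/%ΔI ≈ 0.704.
E_I ∈ (0,1): normal good (necessity).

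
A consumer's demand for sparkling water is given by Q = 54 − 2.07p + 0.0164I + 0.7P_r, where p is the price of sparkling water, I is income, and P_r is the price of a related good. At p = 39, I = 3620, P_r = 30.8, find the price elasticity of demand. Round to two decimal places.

First evaluate Q: 54 − 2.07(39) + 0.0164(3620) + 0.7(30.8) = 54 − 80.73 + 59.368 + 21.56 = 54.198.
∂Q/∂p = −2.07, so E_p = (−2.07)·(39/54.198) ≈ -1.49.
|E_p| > 1: demand is elastic.

-1.49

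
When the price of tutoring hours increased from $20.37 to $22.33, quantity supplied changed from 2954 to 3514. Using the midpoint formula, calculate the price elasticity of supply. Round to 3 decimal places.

1.886

%Δq = (3514 − 2954)/[(2954 + 3514)/2] = 560/3234 ≈ 0.1732.
%ΔP = (22.33 − 20.37)/[(20.37 + 22.33)/2] = 1.96/21.35 ≈ 0.0918.
Arc elasticity E = %Δq/%ΔP ≈ 0.1732/0.0918 ≈ 1.886.
|E| > 1: supply is elastic over this range.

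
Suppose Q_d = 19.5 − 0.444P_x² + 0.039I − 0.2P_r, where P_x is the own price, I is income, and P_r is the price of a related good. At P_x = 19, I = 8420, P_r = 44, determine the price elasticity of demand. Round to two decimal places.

-1.79

Evaluating quantity at (P_x, I, P_r) gives Q_d = 19.5 − 0.444(19)² + 0.039(8420) − 0.2(44) = 19.5 − 160.284 + 328.38 − 8.8 = 178.796.
∂Q_d/∂P_x = −2·0.444·P_x = -16.872, so E_p = -16.872·(19/178.796) ≈ -1.79.
|E_p| > 1: demand is elastic.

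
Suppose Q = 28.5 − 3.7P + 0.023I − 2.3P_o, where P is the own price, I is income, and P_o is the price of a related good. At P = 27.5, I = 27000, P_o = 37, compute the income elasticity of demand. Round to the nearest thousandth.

First evaluate Q: 28.5 − 3.7(27.5) + 0.023(27000) − 2.3(37) = 28.5 − 101.75 + 621 − 85.1 = 462.65.
∂Q/∂I = +0.023, so E_I = 0.023·(27000/462.65) ≈ 1.342.
E_I > 1: normal good (luxury).

1.342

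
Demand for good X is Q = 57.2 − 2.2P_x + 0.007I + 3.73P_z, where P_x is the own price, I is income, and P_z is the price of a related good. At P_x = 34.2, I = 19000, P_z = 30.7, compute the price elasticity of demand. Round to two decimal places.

Evaluating quantity at (P_x, I, P_z) gives Q = 57.2 − 2.2(34.2) + 0.007(19000) + 3.73(30.7) = 57.2 − 75.24 + 133 + 114.511 = 229.471.
∂Q/∂P_x = −2.2, so E_p = (−2.2)·(34.2/229.471) ≈ -0.33.
|E_p| < 1: demand is inelastic.

-0.33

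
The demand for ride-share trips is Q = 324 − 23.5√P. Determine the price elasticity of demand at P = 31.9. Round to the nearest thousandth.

At P = 31.9, Q = 191.2718.
dQ/dP = −23.5/(2√P) = −23.5/(2·5.648).
Point elasticity E = (dQ/dP)·(P/Q) = -2.0804 × 31.9/191.2718 ≈ -0.347.
|E| < 1, so demand is inelastic at this price.

-0.347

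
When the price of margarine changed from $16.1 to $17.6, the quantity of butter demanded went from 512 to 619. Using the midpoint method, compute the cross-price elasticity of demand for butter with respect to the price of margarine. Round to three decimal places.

%ΔQ_x = (619 − 512)/[(512+619)/2] = 107/565.5 ≈ 0.1892.
%ΔP_y = (17.6 − 16.1)/[(16.1+17.6)/2] ≈ 0.0890.
E_xy = 0.1892/0.0890 ≈ 2.125.
E_xy > 0, so butter and margarine are substitutes.

2.125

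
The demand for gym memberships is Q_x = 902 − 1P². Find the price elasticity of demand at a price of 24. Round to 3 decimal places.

At P = 24, Q_x = 326.
dQ_x/dP = −2·1·P = −48.
Point elasticity E = (dQ_x/dP)·(P/Q_x) = -48 × 24/326 ≈ -3.534.
|E| > 1, so demand is elastic at this price.

-3.534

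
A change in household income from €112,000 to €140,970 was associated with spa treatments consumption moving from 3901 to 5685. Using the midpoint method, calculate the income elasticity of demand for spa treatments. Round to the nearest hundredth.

1.63

%ΔQ = (5685 − 3901)/[(3901+5685)/2] = 1784/4793 ≈ 0.3722.
%ΔI = (140,970 − 112,000)/[(112,000+140,970)/2] = 28970/126485 ≈ 0.2290.
E_I = %ΔQ/%ΔI ≈ 1.63.
E_I > 1: normal good (luxury).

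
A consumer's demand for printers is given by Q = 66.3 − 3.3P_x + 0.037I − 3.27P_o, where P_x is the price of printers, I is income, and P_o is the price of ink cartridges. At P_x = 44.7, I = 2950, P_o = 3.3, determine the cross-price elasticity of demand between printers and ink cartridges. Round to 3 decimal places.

-0.629

First evaluate Q: 66.3 − 3.3(44.7) + 0.037(2950) − 3.27(3.3) = 66.3 − 147.51 + 109.15 − 10.791 = 17.149.
∂Q/∂P_o = −3.27, so E_xy = -3.27·(3.3/17.149) ≈ -0.629.
E_xy < 0: the goods are complements.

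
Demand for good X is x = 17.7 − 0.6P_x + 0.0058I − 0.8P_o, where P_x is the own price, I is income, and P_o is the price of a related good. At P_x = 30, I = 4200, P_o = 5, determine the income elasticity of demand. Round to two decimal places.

Substituting, x = 17.7 − 0.6(30) + 0.0058(4200) − 0.8(5) = 17.7 − 18 + 24.36 − 4 = 20.06.
∂x/∂I = +0.0058, so E_I = 0.0058·(4200/20.06) ≈ 1.21.
E_I > 1: normal good (luxury).

1.21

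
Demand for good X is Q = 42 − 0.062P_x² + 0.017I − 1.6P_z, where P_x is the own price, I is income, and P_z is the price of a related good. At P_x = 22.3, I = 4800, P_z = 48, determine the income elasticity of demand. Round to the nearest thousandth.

Q = 42 − 0.062(22.3)² + 0.017(4800) − 1.6(48) = 42 − 30.832 + 81.6 − 76.8 = 15.968.
∂Q/∂I = +0.017, so E_I = 0.017·(4800/15.968) ≈ 5.110.
E_I > 1: normal good (luxury).

5.110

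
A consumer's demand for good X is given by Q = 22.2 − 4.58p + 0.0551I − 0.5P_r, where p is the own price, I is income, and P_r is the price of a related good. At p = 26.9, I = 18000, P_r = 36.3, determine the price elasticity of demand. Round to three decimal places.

-0.141

Evaluating quantity at (p, I, P_r) gives Q = 22.2 − 4.58(26.9) + 0.0551(18000) − 0.5(36.3) = 22.2 − 123.202 + 991.8 − 18.15 = 872.648.
∂Q/∂p = −4.58, so E_p = (−4.58)·(26.9/872.648) ≈ -0.141.
|E_p| < 1: demand is inelastic.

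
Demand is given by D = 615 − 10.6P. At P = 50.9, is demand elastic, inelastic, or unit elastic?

elastic

At P = 50.9, D = 75.46.
dD/dP = −10.6.
Point elasticity E = (dD/dP)·(P/D) = -10.6 × 50.9/75.46 ≈ -7.150.
|E| ≈ 7.150 > 1, so demand is elastic.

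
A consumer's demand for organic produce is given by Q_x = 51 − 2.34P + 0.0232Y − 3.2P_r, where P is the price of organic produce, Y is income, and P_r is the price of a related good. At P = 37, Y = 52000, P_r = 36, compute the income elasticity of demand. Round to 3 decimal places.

1.143

Substituting, Q_x = 51 − 2.34(37) + 0.0232(52000) − 3.2(36) = 51 − 86.58 + 1206.4 − 115.2 = 1055.62.
∂Q_x/∂Y = +0.0232, so E_I = 0.0232·(52000/1055.62) ≈ 1.143.
E_I > 1: normal good (luxury).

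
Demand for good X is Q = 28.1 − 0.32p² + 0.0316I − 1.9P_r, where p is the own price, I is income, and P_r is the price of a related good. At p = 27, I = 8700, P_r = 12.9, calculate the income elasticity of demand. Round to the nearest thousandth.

At the given point, Q = 28.1 − 0.32(27)² + 0.0316(8700) − 1.9(12.9) = 28.1 − 233.28 + 274.92 − 24.51 = 45.23.
∂Q/∂I = +0.0316, so E_I = 0.0316·(8700/45.23) ≈ 6.078.
E_I > 1: normal good (luxury).

6.078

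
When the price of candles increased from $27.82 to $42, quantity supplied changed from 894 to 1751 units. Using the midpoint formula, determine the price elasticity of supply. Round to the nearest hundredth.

1.60

%Δq = (1751 − 894)/[(894 + 1751)/2] = 857/1322.5 ≈ 0.6480.
%ΔP = (42 − 27.82)/[(27.82 + 42)/2] = 14.18/34.91 ≈ 0.4062.
Arc elasticity E = %Δq/%ΔP ≈ 0.6480/0.4062 ≈ 1.60.
|E| > 1: supply is elastic over this range.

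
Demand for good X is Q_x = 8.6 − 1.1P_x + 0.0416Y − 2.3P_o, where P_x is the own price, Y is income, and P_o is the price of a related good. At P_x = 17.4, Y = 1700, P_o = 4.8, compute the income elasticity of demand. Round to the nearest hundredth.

1.44

Q_x = 8.6 − 1.1(17.4) + 0.0416(1700) − 2.3(4.8) = 8.6 − 19.14 + 70.72 − 11.04 = 49.14.
∂Q_x/∂Y = +0.0416, so E_I = 0.0416·(1700/49.14) ≈ 1.44.
E_I > 1: normal good (luxury).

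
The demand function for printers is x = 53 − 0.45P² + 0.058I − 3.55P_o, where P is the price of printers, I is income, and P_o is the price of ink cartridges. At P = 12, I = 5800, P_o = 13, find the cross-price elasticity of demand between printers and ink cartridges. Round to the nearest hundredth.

x = 53 − 0.45(12)² + 0.058(5800) − 3.55(13) = 53 − 64.8 + 336.4 − 46.15 = 278.45.
∂x/∂P_o = −3.55, so E_xy = -3.55·(13/278.45) ≈ -0.17.
E_xy < 0: the goods are complements.

-0.17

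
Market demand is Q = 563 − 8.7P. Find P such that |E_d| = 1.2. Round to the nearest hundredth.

35.30

Set −bP/(a − bP) = −1.2 ⇒ bP = 1.2(a − bP) ⇒ bP(1+1.2) = 1.2·a.
P = 1.2·563/(8.7·2.2) ≈ 35.30.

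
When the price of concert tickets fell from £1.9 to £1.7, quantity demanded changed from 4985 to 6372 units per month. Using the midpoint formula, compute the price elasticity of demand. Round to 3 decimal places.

-2.198

%ΔQ = (6372 − 4985)/[(4985 + 6372)/2] = 1387/5678.5 ≈ 0.2443.
%ΔP = (1.7 − 1.9)/[(1.9 + 1.7)/2] = -0.2/1.8 ≈ -0.1111.
Arc elasticity E = %ΔQ/%ΔP ≈ 0.2443/-0.1111 ≈ -2.198.
|E| > 1: demand is elastic over this range.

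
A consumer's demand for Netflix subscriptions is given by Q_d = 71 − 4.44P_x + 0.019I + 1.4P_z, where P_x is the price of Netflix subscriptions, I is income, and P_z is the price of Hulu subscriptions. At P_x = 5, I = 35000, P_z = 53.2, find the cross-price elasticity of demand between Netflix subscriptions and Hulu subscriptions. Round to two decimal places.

0.09

First evaluate Q_d: 71 − 4.44(5) + 0.019(35000) + 1.4(53.2) = 71 − 22.2 + 665 + 74.48 = 788.28.
∂Q_d/∂P_z = +1.4, so E_xy = 1.4·(53.2/788.28) ≈ 0.09.
E_xy > 0: the goods are substitutes.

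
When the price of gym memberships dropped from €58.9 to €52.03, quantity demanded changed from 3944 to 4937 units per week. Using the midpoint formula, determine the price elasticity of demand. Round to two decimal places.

-1.81

%ΔQ = (4937 − 3944)/[(3944 + 4937)/2] = 993/4440.5 ≈ 0.2236.
%Δp = (52.03 − 58.9)/[(58.9 + 52.03)/2] = -6.87/55.465 ≈ -0.1239.
Arc elasticity E = %ΔQ/%Δp ≈ 0.2236/-0.1239 ≈ -1.81.
|E| > 1: demand is elastic over this range.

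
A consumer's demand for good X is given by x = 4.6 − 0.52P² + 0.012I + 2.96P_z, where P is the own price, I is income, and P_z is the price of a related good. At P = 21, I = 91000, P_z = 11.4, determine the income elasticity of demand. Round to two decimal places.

1.21

Evaluating quantity at (P, I, P_z) gives x = 4.6 − 0.52(21)² + 0.012(91000) + 2.96(11.4) = 4.6 − 229.32 + 1092 + 33.744 = 901.024.
∂x/∂I = +0.012, so E_I = 0.012·(91000/901.024) ≈ 1.21.
E_I > 1: normal good (luxury).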